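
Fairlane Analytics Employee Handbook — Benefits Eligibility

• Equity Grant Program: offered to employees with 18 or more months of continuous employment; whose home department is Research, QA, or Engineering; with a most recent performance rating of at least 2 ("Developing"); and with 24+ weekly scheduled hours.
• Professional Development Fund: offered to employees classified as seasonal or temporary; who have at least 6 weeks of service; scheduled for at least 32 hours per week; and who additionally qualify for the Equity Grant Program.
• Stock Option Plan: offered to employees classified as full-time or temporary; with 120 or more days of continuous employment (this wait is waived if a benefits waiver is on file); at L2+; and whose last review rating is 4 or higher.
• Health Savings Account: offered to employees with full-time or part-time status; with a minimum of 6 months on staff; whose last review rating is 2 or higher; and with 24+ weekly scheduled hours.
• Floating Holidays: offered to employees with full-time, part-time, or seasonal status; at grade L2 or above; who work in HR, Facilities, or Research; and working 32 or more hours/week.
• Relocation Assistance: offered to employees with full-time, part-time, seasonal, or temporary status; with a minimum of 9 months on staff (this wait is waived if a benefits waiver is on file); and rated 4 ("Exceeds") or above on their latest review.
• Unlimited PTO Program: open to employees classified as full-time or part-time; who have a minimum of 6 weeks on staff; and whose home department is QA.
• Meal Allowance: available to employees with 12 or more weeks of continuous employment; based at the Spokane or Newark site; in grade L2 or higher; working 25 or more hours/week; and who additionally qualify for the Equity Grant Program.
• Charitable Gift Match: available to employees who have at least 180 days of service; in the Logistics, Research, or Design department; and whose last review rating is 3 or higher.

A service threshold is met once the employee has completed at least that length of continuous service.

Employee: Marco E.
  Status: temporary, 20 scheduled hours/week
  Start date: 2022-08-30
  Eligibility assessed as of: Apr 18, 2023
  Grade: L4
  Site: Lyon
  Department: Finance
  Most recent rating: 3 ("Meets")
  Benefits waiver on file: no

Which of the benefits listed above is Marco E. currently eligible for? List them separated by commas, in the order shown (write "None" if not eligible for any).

Service from 2022-08-30 to Apr 18, 2023: 231 days.
Equity Grant Program — service 231 days < 18 months (≈540 days) ✗ → not eligible.
Professional Development Fund — status temporary ✓; service 231 days ≥ 6 weeks (≈42 days) ✓; 20 hrs/wk < 32 ✗ → not eligible.
Stock Option Plan — status temporary ✓; no waiver, service 231 days ≥ 120 days ✓; grade L4 ≥ L2 ✓; rating 3 < 4 ✗ → not eligible.
Health Savings Account — status temporary ✗ (requires full-time or part-time) → not eligible.
Floating Holidays — status temporary ✗ (requires full-time, part-time, or seasonal) → not eligible.
Relocation Assistance — status temporary ✓; no waiver, service 231 days < 9 months (≈270 days) ✗ → not eligible.
Unlimited PTO Program — status temporary ✗ (requires full-time or part-time) → not eligible.
Meal Allowance — service 231 days ≥ 12 weeks (≈84 days) ✓; site Lyon ✗ (not Spokane or Newark) → not eligible.
Charitable Gift Match — service 231 days ≥ 180 days ✓; dept Finance ✗ → not eligible.

None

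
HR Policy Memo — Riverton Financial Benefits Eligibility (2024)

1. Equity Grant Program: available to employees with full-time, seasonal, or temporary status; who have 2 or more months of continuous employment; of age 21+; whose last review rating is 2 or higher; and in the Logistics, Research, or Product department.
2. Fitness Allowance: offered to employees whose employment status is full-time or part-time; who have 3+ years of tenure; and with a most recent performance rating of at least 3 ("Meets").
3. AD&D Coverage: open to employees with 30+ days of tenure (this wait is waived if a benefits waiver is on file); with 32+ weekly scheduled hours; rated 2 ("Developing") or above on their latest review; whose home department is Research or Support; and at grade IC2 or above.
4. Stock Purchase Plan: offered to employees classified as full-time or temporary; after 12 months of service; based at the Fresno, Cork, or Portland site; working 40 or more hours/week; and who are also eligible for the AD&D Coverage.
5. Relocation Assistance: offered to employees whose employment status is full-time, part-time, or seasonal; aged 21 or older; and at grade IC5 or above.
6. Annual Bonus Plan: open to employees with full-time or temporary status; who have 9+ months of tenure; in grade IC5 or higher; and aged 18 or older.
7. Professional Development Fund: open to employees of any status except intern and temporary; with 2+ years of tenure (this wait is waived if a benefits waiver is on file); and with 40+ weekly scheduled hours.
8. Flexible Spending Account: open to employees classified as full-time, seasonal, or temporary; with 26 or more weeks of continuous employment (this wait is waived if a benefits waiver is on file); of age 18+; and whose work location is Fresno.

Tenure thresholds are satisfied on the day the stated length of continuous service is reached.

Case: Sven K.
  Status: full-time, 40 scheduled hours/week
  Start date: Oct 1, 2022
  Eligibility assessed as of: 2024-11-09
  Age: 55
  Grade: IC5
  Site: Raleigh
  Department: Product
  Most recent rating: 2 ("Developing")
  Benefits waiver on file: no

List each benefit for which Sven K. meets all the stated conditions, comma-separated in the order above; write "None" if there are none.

Equity Grant Program, Relocation Assistance, Annual Bonus Plan, Professional Development Fund

Service from Oct 1, 2022 to 2024-11-09: 770 days.
Equity Grant Program — status full-time ✓; service 770 days ≥ 2 months (≈60 days) ✓; age 55 ≥ 21 ✓; rating 2 ≥ 2 ✓; dept Product ✓ → eligible.
Fitness Allowance — status full-time ✓; service 770 days < 3 years (≈1095 days) ✗ → not eligible.
AD&D Coverage — no waiver, service 770 days ≥ 30 days ✓; 40 hrs/wk ≥ 32 ✓; rating 2 ≥ 2 ✓; dept Product ✗ → not eligible.
Stock Purchase Plan — status full-time ✓; service 770 days ≥ 12 months (≈360 days) ✓; site Raleigh ✗ (not Fresno, Cork, or Portland) → not eligible.
Relocation Assistance — status full-time ✓; age 55 ≥ 21 ✓; grade IC5 ≥ IC5 ✓ → eligible.
Annual Bonus Plan — status full-time ✓; service 770 days ≥ 9 months (≈270 days) ✓; grade IC5 ≥ IC5 ✓; age 55 ≥ 18 ✓ → eligible.
Professional Development Fund — status full-time ✓ (not excluded); no waiver, service 770 days ≥ 2 years (≈730 days) ✓; 40 hrs/wk ≥ 40 ✓ → eligible.
Flexible Spending Account — status full-time ✓; no waiver, service 770 days ≥ 26 weeks (≈182 days) ✓; age 55 ≥ 18 ✓; site Raleigh ✗ (not Fresno) → not eligible.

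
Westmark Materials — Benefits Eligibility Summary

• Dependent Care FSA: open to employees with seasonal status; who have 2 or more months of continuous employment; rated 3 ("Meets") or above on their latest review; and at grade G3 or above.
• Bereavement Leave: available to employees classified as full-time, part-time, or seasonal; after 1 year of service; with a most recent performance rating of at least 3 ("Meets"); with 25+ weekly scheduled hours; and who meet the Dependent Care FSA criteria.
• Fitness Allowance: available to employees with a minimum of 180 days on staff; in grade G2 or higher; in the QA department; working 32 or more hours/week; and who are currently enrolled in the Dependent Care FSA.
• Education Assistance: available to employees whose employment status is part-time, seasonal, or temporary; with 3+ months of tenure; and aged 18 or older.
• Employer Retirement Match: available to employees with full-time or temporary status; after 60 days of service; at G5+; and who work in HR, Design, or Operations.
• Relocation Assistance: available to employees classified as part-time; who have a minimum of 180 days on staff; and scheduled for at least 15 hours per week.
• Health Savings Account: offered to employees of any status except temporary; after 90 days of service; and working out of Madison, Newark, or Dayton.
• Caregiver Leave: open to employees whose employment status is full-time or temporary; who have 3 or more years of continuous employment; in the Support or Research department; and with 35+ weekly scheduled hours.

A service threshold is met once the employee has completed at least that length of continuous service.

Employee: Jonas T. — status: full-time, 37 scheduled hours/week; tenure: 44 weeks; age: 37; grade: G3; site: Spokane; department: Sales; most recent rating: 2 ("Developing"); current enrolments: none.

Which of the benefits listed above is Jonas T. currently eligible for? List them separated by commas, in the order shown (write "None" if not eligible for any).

Dependent Care FSA — status full-time ✗ (requires seasonal) → not eligible.
Bereavement Leave — status full-time ✓; service 44 weeks < 1 year (≈365 days) ✗ → not eligible.
Fitness Allowance — service 44 weeks ≥ 180 days ✓; grade G3 ≥ G2 ✓; dept Sales ✗ → not eligible.
Education Assistance — status full-time ✗ (requires part-time, seasonal, or temporary) → not eligible.
Employer Retirement Match — status full-time ✓; service 44 weeks ≥ 60 days ✓; grade G3 < G5 ✗ → not eligible.
Relocation Assistance — status full-time ✗ (requires part-time) → not eligible.
Health Savings Account — status full-time ✓ (not excluded); service 44 weeks ≥ 90 days ✓; site Spokane ✗ (not Madison, Newark, or Dayton) → not eligible.
Caregiver Leave — status full-time ✓; service 44 weeks < 3 years (≈1095 days) ✗ → not eligible.

None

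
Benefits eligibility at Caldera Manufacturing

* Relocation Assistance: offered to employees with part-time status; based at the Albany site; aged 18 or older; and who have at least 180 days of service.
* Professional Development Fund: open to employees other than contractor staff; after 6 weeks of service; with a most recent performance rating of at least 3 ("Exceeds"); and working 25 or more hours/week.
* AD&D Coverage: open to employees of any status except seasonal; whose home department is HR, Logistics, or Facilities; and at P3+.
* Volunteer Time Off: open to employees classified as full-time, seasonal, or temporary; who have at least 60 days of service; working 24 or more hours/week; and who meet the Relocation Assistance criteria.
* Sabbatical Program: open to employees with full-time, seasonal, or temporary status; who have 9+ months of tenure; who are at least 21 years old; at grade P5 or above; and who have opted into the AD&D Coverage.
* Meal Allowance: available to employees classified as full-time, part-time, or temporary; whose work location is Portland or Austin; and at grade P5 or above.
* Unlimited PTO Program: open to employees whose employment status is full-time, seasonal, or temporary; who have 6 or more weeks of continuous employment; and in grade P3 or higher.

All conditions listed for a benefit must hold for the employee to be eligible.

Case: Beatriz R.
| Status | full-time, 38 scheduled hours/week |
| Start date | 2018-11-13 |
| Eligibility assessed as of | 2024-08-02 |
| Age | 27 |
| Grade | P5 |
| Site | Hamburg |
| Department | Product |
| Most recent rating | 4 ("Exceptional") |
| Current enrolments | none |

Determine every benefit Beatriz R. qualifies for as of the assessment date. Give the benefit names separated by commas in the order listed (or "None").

Service from 2018-11-13 to 2024-08-02: 2089 days.
Relocation Assistance — status full-time ✗ (requires part-time) → not eligible.
Professional Development Fund — status full-time ✓ (not excluded); service 2089 days ≥ 6 weeks (≈42 days) ✓; rating 4 ≥ 3 ✓; 38 hrs/wk ≥ 25 ✓ → eligible.
AD&D Coverage — status full-time ✓ (not excluded); dept Product ✗ → not eligible.
Volunteer Time Off — status full-time ✓; service 2089 days ≥ 60 days ✓; 38 hrs/wk ≥ 24 ✓; not eligible for Relocation Assistance ✗ → not eligible.
Sabbatical Program — status full-time ✓; service 2089 days ≥ 9 months (≈270 days) ✓; age 27 ≥ 21 ✓; grade P5 ≥ P5 ✓; not enrolled in AD&D Coverage ✗ → not eligible.
Meal Allowance — status full-time ✓; site Hamburg ✗ (not Portland or Austin) → not eligible.
Unlimited PTO Program — status full-time ✓; service 2089 days ≥ 6 weeks (≈42 days) ✓; grade P5 ≥ P3 ✓ → eligible.

Professional Development Fund, Unlimited PTO Program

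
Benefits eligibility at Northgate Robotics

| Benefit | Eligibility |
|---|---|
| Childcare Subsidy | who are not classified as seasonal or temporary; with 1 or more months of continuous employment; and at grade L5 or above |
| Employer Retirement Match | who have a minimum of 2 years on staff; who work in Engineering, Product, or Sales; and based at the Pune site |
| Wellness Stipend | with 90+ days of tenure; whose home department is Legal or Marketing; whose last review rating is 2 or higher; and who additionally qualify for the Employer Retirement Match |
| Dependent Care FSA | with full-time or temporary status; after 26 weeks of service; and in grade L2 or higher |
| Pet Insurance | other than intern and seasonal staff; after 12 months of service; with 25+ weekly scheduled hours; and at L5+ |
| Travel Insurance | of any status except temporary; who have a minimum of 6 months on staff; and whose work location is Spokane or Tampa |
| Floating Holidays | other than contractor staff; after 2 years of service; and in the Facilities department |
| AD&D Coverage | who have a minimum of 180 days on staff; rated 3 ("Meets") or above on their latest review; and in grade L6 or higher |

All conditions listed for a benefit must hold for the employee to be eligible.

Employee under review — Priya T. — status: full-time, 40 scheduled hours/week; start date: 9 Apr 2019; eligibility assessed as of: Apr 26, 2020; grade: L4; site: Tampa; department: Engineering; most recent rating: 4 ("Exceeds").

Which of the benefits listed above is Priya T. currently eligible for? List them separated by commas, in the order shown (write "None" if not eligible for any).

Dependent Care FSA, Travel Insurance

Service from 9 Apr 2019 to Apr 26, 2020: 383 days.
Childcare Subsidy — status full-time ✓ (not excluded); service 383 days ≥ 1 month (≈30 days) ✓; grade L4 < L5 ✗ → not eligible.
Employer Retirement Match — service 383 days < 2 years (≈730 days) ✗ → not eligible.
Wellness Stipend — service 383 days ≥ 90 days ✓; dept Engineering ✗ → not eligible.
Dependent Care FSA — status full-time ✓; service 383 days ≥ 26 weeks (≈182 days) ✓; grade L4 ≥ L2 ✓ → eligible.
Pet Insurance — status full-time ✓ (not excluded); service 383 days ≥ 12 months (≈360 days) ✓; 40 hrs/wk ≥ 25 ✓; grade L4 < L5 ✗ → not eligible.
Travel Insurance — status full-time ✓ (not excluded); service 383 days ≥ 6 months (≈180 days) ✓; site Tampa ✓ → eligible.
Floating Holidays — status full-time ✓ (not excluded); service 383 days < 2 years (≈730 days) ✗ → not eligible.
AD&D Coverage — service 383 days ≥ 180 days ✓; rating 4 ≥ 3 ✓; grade L4 < L6 ✗ → not eligible.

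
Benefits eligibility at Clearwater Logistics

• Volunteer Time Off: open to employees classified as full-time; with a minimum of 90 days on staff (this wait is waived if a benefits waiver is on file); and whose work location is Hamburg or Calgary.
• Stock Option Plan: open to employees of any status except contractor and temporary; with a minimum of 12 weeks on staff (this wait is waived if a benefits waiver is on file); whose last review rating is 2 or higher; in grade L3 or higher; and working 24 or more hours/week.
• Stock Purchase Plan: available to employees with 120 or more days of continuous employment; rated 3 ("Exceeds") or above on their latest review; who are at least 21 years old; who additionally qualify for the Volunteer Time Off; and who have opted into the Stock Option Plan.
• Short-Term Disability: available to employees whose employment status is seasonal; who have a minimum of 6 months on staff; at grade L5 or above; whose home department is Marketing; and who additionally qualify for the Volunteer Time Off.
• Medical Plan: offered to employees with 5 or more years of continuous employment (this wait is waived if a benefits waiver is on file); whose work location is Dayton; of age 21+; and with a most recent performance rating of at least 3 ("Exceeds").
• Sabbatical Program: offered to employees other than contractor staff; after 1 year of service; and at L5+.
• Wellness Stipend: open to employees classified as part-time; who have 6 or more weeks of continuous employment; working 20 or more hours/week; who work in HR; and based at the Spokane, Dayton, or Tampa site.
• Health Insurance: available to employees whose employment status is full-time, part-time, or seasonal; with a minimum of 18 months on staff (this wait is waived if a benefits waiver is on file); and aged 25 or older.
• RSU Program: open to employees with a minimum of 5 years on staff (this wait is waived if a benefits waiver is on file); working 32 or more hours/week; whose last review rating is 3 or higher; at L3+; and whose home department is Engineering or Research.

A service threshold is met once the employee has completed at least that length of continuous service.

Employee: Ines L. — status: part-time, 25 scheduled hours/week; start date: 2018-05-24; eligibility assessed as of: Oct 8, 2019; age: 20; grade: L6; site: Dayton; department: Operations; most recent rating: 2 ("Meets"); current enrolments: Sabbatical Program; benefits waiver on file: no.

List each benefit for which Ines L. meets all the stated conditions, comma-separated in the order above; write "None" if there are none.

Service from 2018-05-24 to Oct 8, 2019: 502 days.
Volunteer Time Off — status part-time ✗ (requires full-time) → not eligible.
Stock Option Plan — status part-time ✓ (not excluded); no waiver, service 502 days ≥ 12 weeks (≈84 days) ✓; rating 2 ≥ 2 ✓; grade L6 ≥ L3 ✓; 25 hrs/wk ≥ 24 ✓ → eligible.
Stock Purchase Plan — service 502 days ≥ 120 days ✓; rating 2 < 3 ✗ → not eligible.
Short-Term Disability — status part-time ✗ (requires seasonal) → not eligible.
Medical Plan — no waiver, service 502 days < 5 years (≈1825 days) ✗ → not eligible.
Sabbatical Program — status part-time ✓ (not excluded); service 502 days ≥ 1 year (≈365 days) ✓; grade L6 ≥ L5 ✓ → eligible.
Wellness Stipend — status part-time ✓; service 502 days ≥ 6 weeks (≈42 days) ✓; 25 hrs/wk ≥ 20 ✓; dept Operations ✗ → not eligible.
Health Insurance — status part-time ✓; no waiver, service 502 days < 18 months (≈540 days) ✗ → not eligible.
RSU Program — no waiver, service 502 days < 5 years (≈1825 days) ✗ → not eligible.

Stock Option Plan, Sabbatical Program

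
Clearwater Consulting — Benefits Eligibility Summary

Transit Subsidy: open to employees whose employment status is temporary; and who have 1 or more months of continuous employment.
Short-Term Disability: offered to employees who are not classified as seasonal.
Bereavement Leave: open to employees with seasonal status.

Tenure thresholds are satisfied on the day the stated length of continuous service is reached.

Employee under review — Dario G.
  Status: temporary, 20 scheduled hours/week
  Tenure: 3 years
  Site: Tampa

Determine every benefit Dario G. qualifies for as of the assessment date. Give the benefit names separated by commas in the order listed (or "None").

Transit Subsidy, Short-Term Disability

Transit Subsidy — status temporary ✓; service 3 years ≥ 1 month (≈30 days) ✓ → eligible.
Short-Term Disability — status temporary ✓ (not excluded) → eligible.
Bereavement Leave — status temporary ✗ (requires seasonal) → not eligible.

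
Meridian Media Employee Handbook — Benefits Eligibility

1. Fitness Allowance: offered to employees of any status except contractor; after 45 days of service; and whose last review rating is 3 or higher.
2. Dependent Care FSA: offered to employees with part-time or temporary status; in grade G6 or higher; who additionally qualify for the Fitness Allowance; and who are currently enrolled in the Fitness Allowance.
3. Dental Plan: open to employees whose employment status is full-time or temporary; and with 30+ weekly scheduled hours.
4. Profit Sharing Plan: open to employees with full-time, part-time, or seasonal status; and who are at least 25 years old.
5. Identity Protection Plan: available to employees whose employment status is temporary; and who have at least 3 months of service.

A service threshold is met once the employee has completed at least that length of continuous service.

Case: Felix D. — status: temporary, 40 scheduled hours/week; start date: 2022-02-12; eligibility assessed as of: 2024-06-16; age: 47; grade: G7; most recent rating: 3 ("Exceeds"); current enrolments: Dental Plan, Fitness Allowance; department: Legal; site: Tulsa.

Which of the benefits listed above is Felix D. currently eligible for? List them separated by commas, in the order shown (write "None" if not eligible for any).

Fitness Allowance, Dependent Care FSA, Dental Plan, Identity Protection Plan

Service from 2022-02-12 to 2024-06-16: 855 days.
Fitness Allowance — status temporary ✓ (not excluded); service 855 days ≥ 45 days ✓; rating 3 ≥ 3 ✓ → eligible.
Dependent Care FSA — status temporary ✓; grade G7 ≥ G6 ✓; eligible for Fitness Allowance ✓; enrolled in Fitness Allowance ✓ → eligible.
Dental Plan — status temporary ✓; 40 hrs/wk ≥ 30 ✓ → eligible.
Profit Sharing Plan — status temporary ✗ (requires full-time, part-time, or seasonal) → not eligible.
Identity Protection Plan — status temporary ✓; service 855 days ≥ 3 months (≈90 days) ✓ → eligible.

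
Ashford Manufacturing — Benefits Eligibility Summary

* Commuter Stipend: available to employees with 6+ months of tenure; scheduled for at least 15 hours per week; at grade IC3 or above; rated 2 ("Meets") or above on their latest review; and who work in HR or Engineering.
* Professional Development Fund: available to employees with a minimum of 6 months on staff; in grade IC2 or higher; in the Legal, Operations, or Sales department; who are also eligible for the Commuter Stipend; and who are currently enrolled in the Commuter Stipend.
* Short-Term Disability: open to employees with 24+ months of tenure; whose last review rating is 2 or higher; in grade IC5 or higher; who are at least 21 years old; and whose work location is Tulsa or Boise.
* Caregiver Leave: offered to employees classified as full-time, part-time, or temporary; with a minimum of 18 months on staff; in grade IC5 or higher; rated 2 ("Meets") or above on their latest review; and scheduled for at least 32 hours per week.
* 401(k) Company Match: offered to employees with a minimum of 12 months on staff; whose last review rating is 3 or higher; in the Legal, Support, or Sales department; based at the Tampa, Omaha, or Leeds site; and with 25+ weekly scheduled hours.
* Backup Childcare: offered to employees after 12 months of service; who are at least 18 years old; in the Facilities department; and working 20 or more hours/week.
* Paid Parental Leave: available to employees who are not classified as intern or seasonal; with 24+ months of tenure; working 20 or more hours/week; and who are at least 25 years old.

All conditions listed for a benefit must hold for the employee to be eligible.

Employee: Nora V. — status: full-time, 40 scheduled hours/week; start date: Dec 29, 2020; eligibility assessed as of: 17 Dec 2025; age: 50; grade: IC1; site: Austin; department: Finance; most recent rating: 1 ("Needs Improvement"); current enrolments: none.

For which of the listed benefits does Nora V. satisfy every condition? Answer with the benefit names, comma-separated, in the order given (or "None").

Service from Dec 29, 2020 to 17 Dec 2025: 1814 days.
Commuter Stipend — service 1814 days ≥ 6 months (≈180 days) ✓; 40 hrs/wk ≥ 15 ✓; grade IC1 < IC3 ✗ → not eligible.
Professional Development Fund — service 1814 days ≥ 6 months (≈180 days) ✓; grade IC1 < IC2 ✗ → not eligible.
Short-Term Disability — service 1814 days ≥ 24 months (≈720 days) ✓; rating 1 < 2 ✗ → not eligible.
Caregiver Leave — status full-time ✓; service 1814 days ≥ 18 months (≈540 days) ✓; grade IC1 < IC5 ✗ → not eligible.
401(k) Company Match — service 1814 days ≥ 12 months (≈360 days) ✓; rating 1 < 3 ✗ → not eligible.
Backup Childcare — service 1814 days ≥ 12 months (≈360 days) ✓; age 50 ≥ 18 ✓; dept Finance ✗ → not eligible.
Paid Parental Leave — status full-time ✓ (not excluded); service 1814 days ≥ 24 months (≈720 days) ✓; 40 hrs/wk ≥ 20 ✓; age 50 ≥ 25 ✓ → eligible.

Paid Parental Leave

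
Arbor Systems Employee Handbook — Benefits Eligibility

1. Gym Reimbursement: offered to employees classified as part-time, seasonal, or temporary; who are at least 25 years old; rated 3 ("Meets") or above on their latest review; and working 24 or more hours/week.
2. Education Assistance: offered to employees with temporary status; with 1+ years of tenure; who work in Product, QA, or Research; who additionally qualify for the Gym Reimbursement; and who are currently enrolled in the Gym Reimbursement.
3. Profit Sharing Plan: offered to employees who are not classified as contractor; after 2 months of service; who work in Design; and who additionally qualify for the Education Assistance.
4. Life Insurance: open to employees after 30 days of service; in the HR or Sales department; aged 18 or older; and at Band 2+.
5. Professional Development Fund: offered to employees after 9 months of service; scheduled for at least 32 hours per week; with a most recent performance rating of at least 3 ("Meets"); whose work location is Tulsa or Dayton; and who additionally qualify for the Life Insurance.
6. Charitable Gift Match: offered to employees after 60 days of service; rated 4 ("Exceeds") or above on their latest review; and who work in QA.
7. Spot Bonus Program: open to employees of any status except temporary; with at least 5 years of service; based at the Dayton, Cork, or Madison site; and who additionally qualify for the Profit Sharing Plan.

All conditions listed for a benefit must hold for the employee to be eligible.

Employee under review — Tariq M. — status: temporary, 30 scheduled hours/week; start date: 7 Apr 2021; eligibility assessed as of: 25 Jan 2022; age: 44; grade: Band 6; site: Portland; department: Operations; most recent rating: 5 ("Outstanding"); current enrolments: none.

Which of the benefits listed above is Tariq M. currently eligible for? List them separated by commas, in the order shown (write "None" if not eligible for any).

Service from 7 Apr 2021 to 25 Jan 2022: 293 days.
Gym Reimbursement — status temporary ✓; age 44 ≥ 25 ✓; rating 5 ≥ 3 ✓; 30 hrs/wk ≥ 24 ✓ → eligible.
Education Assistance — status temporary ✓; service 293 days < 1 year (≈365 days) ✗ → not eligible.
Profit Sharing Plan — status temporary ✓ (not excluded); service 293 days ≥ 2 months (≈60 days) ✓; dept Operations ✗ → not eligible.
Life Insurance — service 293 days ≥ 30 days ✓; dept Operations ✗ → not eligible.
Professional Development Fund — service 293 days ≥ 9 months (≈270 days) ✓; 30 hrs/wk < 32 ✗ → not eligible.
Charitable Gift Match — service 293 days ≥ 60 days ✓; rating 5 ≥ 4 ✓; dept Operations ✗ → not eligible.
Spot Bonus Program — status temporary ✗ (excluded) → not eligible.

Gym Reimbursement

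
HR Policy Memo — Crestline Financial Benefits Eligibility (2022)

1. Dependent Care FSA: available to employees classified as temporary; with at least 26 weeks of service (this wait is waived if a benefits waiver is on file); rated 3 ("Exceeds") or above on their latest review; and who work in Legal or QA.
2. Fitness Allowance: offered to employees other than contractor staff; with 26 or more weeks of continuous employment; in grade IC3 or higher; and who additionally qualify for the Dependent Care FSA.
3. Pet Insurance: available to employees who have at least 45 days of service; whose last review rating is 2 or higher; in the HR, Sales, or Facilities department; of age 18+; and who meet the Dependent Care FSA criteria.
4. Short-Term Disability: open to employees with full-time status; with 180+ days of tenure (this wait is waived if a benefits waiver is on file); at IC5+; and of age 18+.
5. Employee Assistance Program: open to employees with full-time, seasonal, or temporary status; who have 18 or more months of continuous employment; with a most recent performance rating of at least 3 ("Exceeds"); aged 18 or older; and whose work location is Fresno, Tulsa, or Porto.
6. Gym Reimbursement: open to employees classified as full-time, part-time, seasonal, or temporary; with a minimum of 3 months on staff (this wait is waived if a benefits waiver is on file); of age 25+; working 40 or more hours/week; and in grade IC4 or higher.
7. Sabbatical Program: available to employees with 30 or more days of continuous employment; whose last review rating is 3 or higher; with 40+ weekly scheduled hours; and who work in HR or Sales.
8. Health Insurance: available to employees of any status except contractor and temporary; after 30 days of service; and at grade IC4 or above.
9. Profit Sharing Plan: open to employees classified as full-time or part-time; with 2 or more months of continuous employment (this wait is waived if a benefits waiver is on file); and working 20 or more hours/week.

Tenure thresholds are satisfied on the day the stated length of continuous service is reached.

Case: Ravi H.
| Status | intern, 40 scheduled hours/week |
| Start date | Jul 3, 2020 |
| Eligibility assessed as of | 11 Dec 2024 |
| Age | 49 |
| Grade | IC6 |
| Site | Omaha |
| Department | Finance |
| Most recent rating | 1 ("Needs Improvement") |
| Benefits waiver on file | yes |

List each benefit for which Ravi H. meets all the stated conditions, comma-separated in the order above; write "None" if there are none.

Health Insurance

Service from Jul 3, 2020 to 11 Dec 2024: 1622 days.
Dependent Care FSA — status intern ✗ (requires temporary) → not eligible.
Fitness Allowance — status intern ✓ (not excluded); service 1622 days ≥ 26 weeks (≈182 days) ✓; grade IC6 ≥ IC3 ✓; not eligible for Dependent Care FSA ✗ → not eligible.
Pet Insurance — service 1622 days ≥ 45 days ✓; rating 1 < 2 ✗ → not eligible.
Short-Term Disability — status intern ✗ (requires full-time) → not eligible.
Employee Assistance Program — status intern ✗ (requires full-time, seasonal, or temporary) → not eligible.
Gym Reimbursement — status intern ✗ (requires full-time, part-time, seasonal, or temporary) → not eligible.
Sabbatical Program — service 1622 days ≥ 30 days ✓; rating 1 < 3 ✗ → not eligible.
Health Insurance — status intern ✓ (not excluded); service 1622 days ≥ 30 days ✓; grade IC6 ≥ IC4 ✓ → eligible.
Profit Sharing Plan — status intern ✗ (requires full-time or part-time) → not eligible.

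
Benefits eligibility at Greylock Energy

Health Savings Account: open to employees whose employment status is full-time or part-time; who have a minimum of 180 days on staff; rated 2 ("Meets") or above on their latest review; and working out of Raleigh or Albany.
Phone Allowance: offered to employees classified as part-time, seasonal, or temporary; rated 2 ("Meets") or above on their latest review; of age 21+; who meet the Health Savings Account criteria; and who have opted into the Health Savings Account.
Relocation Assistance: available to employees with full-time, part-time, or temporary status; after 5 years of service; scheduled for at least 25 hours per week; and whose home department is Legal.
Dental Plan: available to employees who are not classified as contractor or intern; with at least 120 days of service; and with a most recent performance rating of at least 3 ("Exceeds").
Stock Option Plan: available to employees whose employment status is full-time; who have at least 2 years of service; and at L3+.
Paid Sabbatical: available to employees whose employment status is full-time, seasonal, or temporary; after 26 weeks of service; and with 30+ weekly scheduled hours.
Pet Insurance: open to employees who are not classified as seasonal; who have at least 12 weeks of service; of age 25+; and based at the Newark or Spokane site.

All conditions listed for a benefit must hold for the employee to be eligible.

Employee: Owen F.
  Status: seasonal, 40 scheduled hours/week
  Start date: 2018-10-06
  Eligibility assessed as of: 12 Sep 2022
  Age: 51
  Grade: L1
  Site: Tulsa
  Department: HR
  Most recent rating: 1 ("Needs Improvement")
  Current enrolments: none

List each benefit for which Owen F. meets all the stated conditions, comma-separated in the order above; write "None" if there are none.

Paid Sabbatical

Service from 2018-10-06 to 12 Sep 2022: 1437 days.
Health Savings Account — status seasonal ✗ (requires full-time or part-time) → not eligible.
Phone Allowance — status seasonal ✓; rating 1 < 2 ✗ → not eligible.
Relocation Assistance — status seasonal ✗ (requires full-time, part-time, or temporary) → not eligible.
Dental Plan — status seasonal ✓ (not excluded); service 1437 days ≥ 120 days ✓; rating 1 < 3 ✗ → not eligible.
Stock Option Plan — status seasonal ✗ (requires full-time) → not eligible.
Paid Sabbatical — status seasonal ✓; service 1437 days ≥ 26 weeks (≈182 days) ✓; 40 hrs/wk ≥ 30 ✓ → eligible.
Pet Insurance — status seasonal ✗ (excluded) → not eligible.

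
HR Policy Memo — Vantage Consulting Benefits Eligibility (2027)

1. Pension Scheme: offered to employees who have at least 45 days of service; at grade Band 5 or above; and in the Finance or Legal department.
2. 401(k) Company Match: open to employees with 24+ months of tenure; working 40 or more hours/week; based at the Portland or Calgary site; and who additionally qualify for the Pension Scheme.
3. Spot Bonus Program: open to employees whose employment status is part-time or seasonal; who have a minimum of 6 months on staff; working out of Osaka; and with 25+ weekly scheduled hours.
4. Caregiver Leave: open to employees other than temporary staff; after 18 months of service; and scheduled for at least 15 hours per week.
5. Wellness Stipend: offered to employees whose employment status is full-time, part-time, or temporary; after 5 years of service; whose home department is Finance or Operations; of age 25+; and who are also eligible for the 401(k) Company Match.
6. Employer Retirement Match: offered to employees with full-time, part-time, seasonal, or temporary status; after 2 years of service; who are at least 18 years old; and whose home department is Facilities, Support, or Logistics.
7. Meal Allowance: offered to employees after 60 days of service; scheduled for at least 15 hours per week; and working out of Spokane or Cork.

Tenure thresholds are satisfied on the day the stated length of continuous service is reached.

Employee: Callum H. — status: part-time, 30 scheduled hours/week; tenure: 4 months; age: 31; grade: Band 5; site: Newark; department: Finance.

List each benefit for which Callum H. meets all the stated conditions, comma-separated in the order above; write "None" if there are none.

Pension Scheme — service 4 months ≥ 45 days ✓; grade Band 5 ≥ Band 5 ✓; dept Finance ✓ → eligible.
401(k) Company Match — service 4 months < 24 months ✗ → not eligible.
Spot Bonus Program — status part-time ✓; service 4 months < 6 months ✗ → not eligible.
Caregiver Leave — status part-time ✓ (not excluded); service 4 months < 18 months ✗ → not eligible.
Wellness Stipend — status part-time ✓; service 4 months < 5 years (≈1825 days) ✗ → not eligible.
Employer Retirement Match — status part-time ✓; service 4 months < 2 years (≈730 days) ✗ → not eligible.
Meal Allowance — service 4 months ≥ 60 days ✓; 30 hrs/wk ≥ 15 ✓; site Newark ✗ (not Spokane or Cork) → not eligible.

Pension Scheme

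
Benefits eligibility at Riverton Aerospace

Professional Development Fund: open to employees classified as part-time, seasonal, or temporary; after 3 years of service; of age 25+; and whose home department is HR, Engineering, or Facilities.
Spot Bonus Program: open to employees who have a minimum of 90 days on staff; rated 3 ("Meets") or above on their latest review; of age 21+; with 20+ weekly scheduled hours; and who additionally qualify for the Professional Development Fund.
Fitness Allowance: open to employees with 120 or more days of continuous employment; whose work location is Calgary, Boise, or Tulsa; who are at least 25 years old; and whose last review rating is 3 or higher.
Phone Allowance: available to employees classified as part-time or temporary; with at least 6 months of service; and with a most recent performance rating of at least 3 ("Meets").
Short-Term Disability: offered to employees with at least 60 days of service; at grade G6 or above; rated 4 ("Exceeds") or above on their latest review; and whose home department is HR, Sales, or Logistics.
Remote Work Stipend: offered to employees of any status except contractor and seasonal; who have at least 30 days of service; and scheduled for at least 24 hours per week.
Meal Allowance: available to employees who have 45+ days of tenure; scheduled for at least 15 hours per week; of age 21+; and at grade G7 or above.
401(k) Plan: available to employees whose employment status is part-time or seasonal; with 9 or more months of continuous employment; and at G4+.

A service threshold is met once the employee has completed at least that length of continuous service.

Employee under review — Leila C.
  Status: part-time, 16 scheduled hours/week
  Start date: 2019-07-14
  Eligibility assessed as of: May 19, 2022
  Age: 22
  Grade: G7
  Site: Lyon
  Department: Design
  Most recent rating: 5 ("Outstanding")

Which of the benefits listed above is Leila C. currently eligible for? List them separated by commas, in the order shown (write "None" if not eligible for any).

Phone Allowance, Meal Allowance, 401(k) Plan

Service from 2019-07-14 to May 19, 2022: 1040 days.
Professional Development Fund — status part-time ✓; service 1040 days < 3 years (≈1095 days) ✗ → not eligible.
Spot Bonus Program — service 1040 days ≥ 90 days ✓; rating 5 ≥ 3 ✓; age 22 ≥ 21 ✓; 16 hrs/wk < 20 ✗ → not eligible.
Fitness Allowance — service 1040 days ≥ 120 days ✓; site Lyon ✗ (not Calgary, Boise, or Tulsa) → not eligible.
Phone Allowance — status part-time ✓; service 1040 days ≥ 6 months (≈180 days) ✓; rating 5 ≥ 3 ✓ → eligible.
Short-Term Disability — service 1040 days ≥ 60 days ✓; grade G7 ≥ G6 ✓; rating 5 ≥ 4 ✓; dept Design ✗ → not eligible.
Remote Work Stipend — status part-time ✓ (not excluded); service 1040 days ≥ 30 days ✓; 16 hrs/wk < 24 ✗ → not eligible.
Meal Allowance — service 1040 days ≥ 45 days ✓; 16 hrs/wk ≥ 15 ✓; age 22 ≥ 21 ✓; grade G7 ≥ G7 ✓ → eligible.
401(k) Plan — status part-time ✓; service 1040 days ≥ 9 months (≈270 days) ✓; grade G7 ≥ G4 ✓ → eligible.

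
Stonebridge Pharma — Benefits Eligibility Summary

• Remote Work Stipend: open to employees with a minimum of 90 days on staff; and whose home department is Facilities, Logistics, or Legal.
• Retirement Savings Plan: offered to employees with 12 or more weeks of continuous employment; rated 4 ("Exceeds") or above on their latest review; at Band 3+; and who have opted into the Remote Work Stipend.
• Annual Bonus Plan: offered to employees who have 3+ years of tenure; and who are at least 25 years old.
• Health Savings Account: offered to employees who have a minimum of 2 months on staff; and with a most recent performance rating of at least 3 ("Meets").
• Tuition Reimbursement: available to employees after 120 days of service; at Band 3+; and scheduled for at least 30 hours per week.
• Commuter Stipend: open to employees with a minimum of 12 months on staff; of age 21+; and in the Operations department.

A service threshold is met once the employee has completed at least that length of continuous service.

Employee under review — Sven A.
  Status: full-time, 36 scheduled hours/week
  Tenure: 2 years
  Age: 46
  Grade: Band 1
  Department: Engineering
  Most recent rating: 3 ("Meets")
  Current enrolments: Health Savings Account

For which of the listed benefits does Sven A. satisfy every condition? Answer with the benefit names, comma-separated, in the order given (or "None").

Remote Work Stipend — service 2 years ≥ 90 days ✓; dept Engineering ✗ → not eligible.
Retirement Savings Plan — service 2 years ≥ 12 weeks (≈84 days) ✓; rating 3 < 4 ✗ → not eligible.
Annual Bonus Plan — service 2 years < 3 years ✗ → not eligible.
Health Savings Account — service 2 years ≥ 2 months (≈60 days) ✓; rating 3 ≥ 3 ✓ → eligible.
Tuition Reimbursement — service 2 years ≥ 120 days ✓; grade Band 1 < Band 3 ✗ → not eligible.
Commuter Stipend — service 2 years ≥ 12 months (≈360 days) ✓; age 46 ≥ 21 ✓; dept Engineering ✗ → not eligible.

Health Savings Account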